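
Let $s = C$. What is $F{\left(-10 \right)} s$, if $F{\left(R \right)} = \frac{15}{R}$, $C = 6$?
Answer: $-9$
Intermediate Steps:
$s = 6$
$F{\left(-10 \right)} s = \frac{15}{-10} \cdot 6 = 15 \left(- \frac{1}{10}\right) 6 = \left(- \frac{3}{2}\right) 6 = -9$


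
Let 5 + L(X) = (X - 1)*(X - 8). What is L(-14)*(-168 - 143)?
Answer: -101075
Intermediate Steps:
L(X) = -5 + (-1 + X)*(-8 + X) (L(X) = -5 + (X - 1)*(X - 8) = -5 + (-1 + X)*(-8 + X))
L(-14)*(-168 - 143) = (3 + (-14)² - 9*(-14))*(-168 - 143) = (3 + 196 + 126)*(-311) = 325*(-311) = -101075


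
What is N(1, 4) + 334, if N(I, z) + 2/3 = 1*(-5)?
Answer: 985/3 ≈ 328.33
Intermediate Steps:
N(I, z) = -17/3 (N(I, z) = -⅔ + 1*(-5) = -⅔ - 5 = -17/3)
N(1, 4) + 334 = -17/3 + 334 = 985/3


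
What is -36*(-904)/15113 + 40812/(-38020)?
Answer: 155132781/143649065 ≈ 1.0799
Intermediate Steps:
-36*(-904)/15113 + 40812/(-38020) = 32544*(1/15113) + 40812*(-1/38020) = 32544/15113 - 10203/9505 = 155132781/143649065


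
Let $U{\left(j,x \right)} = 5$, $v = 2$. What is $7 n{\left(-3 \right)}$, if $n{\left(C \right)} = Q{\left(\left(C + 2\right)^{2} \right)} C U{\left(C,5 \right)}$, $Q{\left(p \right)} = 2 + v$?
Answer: $-420$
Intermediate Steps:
$Q{\left(p \right)} = 4$ ($Q{\left(p \right)} = 2 + 2 = 4$)
$n{\left(C \right)} = 20 C$ ($n{\left(C \right)} = 4 C 5 = 20 C$)
$7 n{\left(-3 \right)} = 7 \cdot 20 \left(-3\right) = 7 \left(-60\right) = -420$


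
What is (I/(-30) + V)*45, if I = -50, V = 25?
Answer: 1200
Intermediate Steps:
(I/(-30) + V)*45 = (-50/(-30) + 25)*45 = (-50*(-1/30) + 25)*45 = (5/3 + 25)*45 = (80/3)*45 = 1200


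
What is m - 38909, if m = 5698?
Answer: -33211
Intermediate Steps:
m - 38909 = 5698 - 38909 = -33211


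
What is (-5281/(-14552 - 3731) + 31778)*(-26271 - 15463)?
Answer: -24247556456970/18283 ≈ -1.3262e+9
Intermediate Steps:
(-5281/(-14552 - 3731) + 31778)*(-26271 - 15463) = (-5281/(-18283) + 31778)*(-41734) = (-5281*(-1/18283) + 31778)*(-41734) = (5281/18283 + 31778)*(-41734) = (581002455/18283)*(-41734) = -24247556456970/18283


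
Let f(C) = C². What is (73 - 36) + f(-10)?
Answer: 137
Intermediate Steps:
(73 - 36) + f(-10) = (73 - 36) + (-10)² = 37 + 100 = 137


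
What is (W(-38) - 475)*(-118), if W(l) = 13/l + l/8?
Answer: 2152733/38 ≈ 56651.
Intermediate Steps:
W(l) = 13/l + l/8 (W(l) = 13/l + l*(1/8) = 13/l + l/8)
(W(-38) - 475)*(-118) = ((13/(-38) + (1/8)*(-38)) - 475)*(-118) = ((13*(-1/38) - 19/4) - 475)*(-118) = ((-13/38 - 19/4) - 475)*(-118) = (-387/76 - 475)*(-118) = -36487/76*(-118) = 2152733/38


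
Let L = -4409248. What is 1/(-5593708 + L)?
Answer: -1/10002956 ≈ -9.9970e-8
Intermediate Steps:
1/(-5593708 + L) = 1/(-5593708 - 4409248) = 1/(-10002956) = -1/10002956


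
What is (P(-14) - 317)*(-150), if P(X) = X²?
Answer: 18150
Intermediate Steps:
(P(-14) - 317)*(-150) = ((-14)² - 317)*(-150) = (196 - 317)*(-150) = -121*(-150) = 18150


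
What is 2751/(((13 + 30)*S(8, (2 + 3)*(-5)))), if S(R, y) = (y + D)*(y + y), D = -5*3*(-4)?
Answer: -393/10750 ≈ -0.036558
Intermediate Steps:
D = 60 (D = -15*(-4) = 60)
S(R, y) = 2*y*(60 + y) (S(R, y) = (y + 60)*(y + y) = (60 + y)*(2*y) = 2*y*(60 + y))
2751/(((13 + 30)*S(8, (2 + 3)*(-5)))) = 2751/(((13 + 30)*(2*((2 + 3)*(-5))*(60 + (2 + 3)*(-5))))) = 2751/((43*(2*(5*(-5))*(60 + 5*(-5))))) = 2751/((43*(2*(-25)*(60 - 25)))) = 2751/((43*(2*(-25)*35))) = 2751/((43*(-1750))) = 2751/(-75250) = 2751*(-1/75250) = -393/10750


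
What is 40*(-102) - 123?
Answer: -4203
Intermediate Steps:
40*(-102) - 123 = -4080 - 123 = -4203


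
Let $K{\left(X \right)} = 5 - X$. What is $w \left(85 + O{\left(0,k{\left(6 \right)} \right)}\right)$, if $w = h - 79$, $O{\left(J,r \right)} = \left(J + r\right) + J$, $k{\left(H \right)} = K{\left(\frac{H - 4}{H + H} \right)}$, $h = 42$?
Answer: $- \frac{19943}{6} \approx -3323.8$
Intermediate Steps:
$k{\left(H \right)} = 5 - \frac{-4 + H}{2 H}$ ($k{\left(H \right)} = 5 - \frac{H - 4}{H + H} = 5 - \frac{-4 + H}{2 H}$)
$O{\left(J,r \right)} = r + 2 J$
$w = -37$ ($w = 42 - 79 = -37$)
$w \left(85 + O{\left(0,k{\left(6 \right)} \right)}\right) = - 37 \left(85 + \left(\left(\frac{9}{2} + \frac{2}{6}\right) + 2 \cdot 0\right)\right) = - 37 \left(85 + \left(\left(\frac{9}{2} + 2 \cdot \frac{1}{6}\right) + 0\right)\right) = - 37 \left(85 + \left(\left(\frac{9}{2} + \frac{1}{3}\right) + 0\right)\right) = - 37 \left(85 + \left(\frac{29}{6} + 0\right)\right) = - 37 \left(85 + \frac{29}{6}\right) = \left(-37\right) \frac{539}{6} = - \frac{19943}{6}$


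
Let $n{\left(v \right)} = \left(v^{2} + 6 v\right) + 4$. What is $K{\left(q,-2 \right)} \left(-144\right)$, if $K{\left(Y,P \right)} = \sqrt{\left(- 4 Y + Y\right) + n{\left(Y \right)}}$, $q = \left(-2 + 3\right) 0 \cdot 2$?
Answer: $-288$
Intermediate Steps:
$n{\left(v \right)} = 4 + v^{2} + 6 v$
$q = 0$ ($q = 1 \cdot 0 \cdot 2 = 0 \cdot 2 = 0$)
$K{\left(Y,P \right)} = \sqrt{4 + Y^{2} + 3 Y}$ ($K{\left(Y,P \right)} = \sqrt{\left(- 4 Y + Y\right) + \left(4 + Y^{2} + 6 Y\right)} = \sqrt{- 3 Y + \left(4 + Y^{2} + 6 Y\right)} = \sqrt{4 + Y^{2} + 3 Y}$)
$K{\left(q,-2 \right)} \left(-144\right) = \sqrt{4 + 0^{2} + 3 \cdot 0} \left(-144\right) = \sqrt{4 + 0 + 0} \left(-144\right) = \sqrt{4} \left(-144\right) = 2 \left(-144\right) = -288$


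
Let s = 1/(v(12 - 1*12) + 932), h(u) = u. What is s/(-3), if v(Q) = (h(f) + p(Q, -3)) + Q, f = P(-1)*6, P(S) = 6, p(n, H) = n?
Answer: -1/2904 ≈ -0.00034435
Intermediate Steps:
f = 36 (f = 6*6 = 36)
v(Q) = 36 + 2*Q (v(Q) = (36 + Q) + Q = 36 + 2*Q)
s = 1/968 (s = 1/((36 + 2*(12 - 1*12)) + 932) = 1/((36 + 2*(12 - 12)) + 932) = 1/((36 + 2*0) + 932) = 1/((36 + 0) + 932) = 1/(36 + 932) = 1/968 ≈ 0.0010331)
s/(-3) = (1/968)/(-3) = (1/968)*(-⅓) = -1/2904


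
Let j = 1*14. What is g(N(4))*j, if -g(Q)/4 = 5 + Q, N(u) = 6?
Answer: -616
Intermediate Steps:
g(Q) = -20 - 4*Q (g(Q) = -4*(5 + Q) = -20 - 4*Q)
j = 14
g(N(4))*j = (-20 - 4*6)*14 = (-20 - 24)*14 = -44*14 = -616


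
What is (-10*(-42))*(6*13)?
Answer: 32760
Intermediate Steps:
(-10*(-42))*(6*13) = 420*78 = 32760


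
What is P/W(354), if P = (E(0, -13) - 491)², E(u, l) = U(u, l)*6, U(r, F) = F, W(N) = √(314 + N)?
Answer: 323761*√167/334 ≈ 12527.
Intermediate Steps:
E(u, l) = 6*l (E(u, l) = l*6 = 6*l)
P = 323761 (P = (6*(-13) - 491)² = (-78 - 491)² = (-569)² = 323761)
P/W(354) = 323761/(√(314 + 354)) = 323761/(√668) = 323761/((2*√167)) = 323761*(√167/334) = 323761*√167/334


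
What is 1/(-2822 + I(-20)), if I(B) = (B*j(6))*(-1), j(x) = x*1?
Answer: -1/2702 ≈ -0.00037010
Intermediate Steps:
j(x) = x
I(B) = -6*B (I(B) = (B*6)*(-1) = (6*B)*(-1) = -6*B)
1/(-2822 + I(-20)) = 1/(-2822 - 6*(-20)) = 1/(-2822 + 120) = 1/(-2702) = -1/2702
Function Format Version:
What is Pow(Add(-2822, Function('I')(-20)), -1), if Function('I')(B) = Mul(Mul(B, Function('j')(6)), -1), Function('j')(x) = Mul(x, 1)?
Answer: Rational(-1, 2702) ≈ -0.00037010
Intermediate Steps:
Function('j')(x) = x
Function('I')(B) = Mul(-6, B) (Function('I')(B) = Mul(Mul(B, 6), -1) = Mul(Mul(6, B), -1) = Mul(-6, B))
Pow(Add(-2822, Function('I')(-20)), -1) = Pow(Add(-2822, Mul(-6, -20)), -1) = Pow(Add(-2822, 120), -1) = Pow(-2702, -1) = Rational(-1, 2702)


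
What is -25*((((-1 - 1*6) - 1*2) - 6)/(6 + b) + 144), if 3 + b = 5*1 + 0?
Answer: -28425/8 ≈ -3553.1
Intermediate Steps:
b = 2 (b = -3 + (5*1 + 0) = -3 + (5 + 0) = -3 + 5 = 2)
-25*((((-1 - 1*6) - 1*2) - 6)/(6 + b) + 144) = -25*((((-1 - 1*6) - 1*2) - 6)/(6 + 2) + 144) = -25*((((-1 - 6) - 2) - 6)/8 + 144) = -25*(((-7 - 2) - 6)/8 + 144) = -25*((-9 - 6)/8 + 144) = -25*((⅛)*(-15) + 144) = -25*(-15/8 + 144) = -25*1137/8 = -28425/8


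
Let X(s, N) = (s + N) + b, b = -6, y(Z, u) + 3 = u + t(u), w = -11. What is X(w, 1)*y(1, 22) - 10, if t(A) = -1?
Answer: -298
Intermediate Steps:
y(Z, u) = -4 + u (y(Z, u) = -3 + (u - 1) = -3 + (-1 + u) = -4 + u)
X(s, N) = -6 + N + s (X(s, N) = (s + N) - 6 = (N + s) - 6 = -6 + N + s)
X(w, 1)*y(1, 22) - 10 = (-6 + 1 - 11)*(-4 + 22) - 10 = -16*18 - 10 = -288 - 10 = -298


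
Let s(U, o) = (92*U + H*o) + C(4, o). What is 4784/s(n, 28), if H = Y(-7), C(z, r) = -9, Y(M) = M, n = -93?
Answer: -4784/8761 ≈ -0.54606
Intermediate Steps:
H = -7
s(U, o) = -9 - 7*o + 92*U (s(U, o) = (92*U - 7*o) - 9 = (-7*o + 92*U) - 9 = -9 - 7*o + 92*U)
4784/s(n, 28) = 4784/(-9 - 7*28 + 92*(-93)) = 4784/(-9 - 196 - 8556) = 4784/(-8761) = 4784*(-1/8761) = -4784/8761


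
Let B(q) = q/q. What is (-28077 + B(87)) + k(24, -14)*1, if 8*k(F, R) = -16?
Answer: -28078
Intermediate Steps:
k(F, R) = -2 (k(F, R) = (⅛)*(-16) = -2)
B(q) = 1
(-28077 + B(87)) + k(24, -14)*1 = (-28077 + 1) - 2*1 = -28076 - 2 = -28078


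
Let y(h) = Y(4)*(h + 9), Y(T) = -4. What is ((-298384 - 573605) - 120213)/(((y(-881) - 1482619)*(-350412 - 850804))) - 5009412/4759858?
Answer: -2225126666257372317/2114276354890512992 ≈ -1.0524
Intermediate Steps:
y(h) = -36 - 4*h (y(h) = -4*(h + 9) = -4*(9 + h) = -36 - 4*h)
((-298384 - 573605) - 120213)/(((y(-881) - 1482619)*(-350412 - 850804))) - 5009412/4759858 = ((-298384 - 573605) - 120213)/((((-36 - 4*(-881)) - 1482619)*(-350412 - 850804))) - 5009412/4759858 = (-871989 - 120213)/((((-36 + 3524) - 1482619)*(-1201216))) - 5009412*1/4759858 = -992202*(-1/(1201216*(3488 - 1482619))) - 2504706/2379929 = -992202/((-1479131*(-1201216))) - 2504706/2379929 = -992202/1776755823296 - 2504706/2379929 = -992202*1/1776755823296 - 2504706/2379929 = -496101/888377911648 - 2504706/2379929 = -2225126666257372317/2114276354890512992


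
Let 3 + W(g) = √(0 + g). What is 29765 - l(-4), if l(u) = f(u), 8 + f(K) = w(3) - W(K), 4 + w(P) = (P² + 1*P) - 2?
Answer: 29764 + 2*I ≈ 29764.0 + 2.0*I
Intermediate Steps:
w(P) = -6 + P + P² (w(P) = -4 + ((P² + 1*P) - 2) = -4 + ((P² + P) - 2) = -4 + ((P + P²) - 2) = -4 + (-2 + P + P²) = -6 + P + P²)
W(g) = -3 + √g (W(g) = -3 + √(0 + g) = -3 + √g)
f(K) = 1 - √K (f(K) = -8 + ((-6 + 3 + 3²) - (-3 + √K)) = -8 + ((-6 + 3 + 9) + (3 - √K)) = -8 + (6 + (3 - √K)) = -8 + (9 - √K) = 1 - √K)
l(u) = 1 - √u
29765 - l(-4) = 29765 - (1 - √(-4)) = 29765 - (1 - 2*I) = 29765 + (-1 + 2*I) = 29764 + 2*I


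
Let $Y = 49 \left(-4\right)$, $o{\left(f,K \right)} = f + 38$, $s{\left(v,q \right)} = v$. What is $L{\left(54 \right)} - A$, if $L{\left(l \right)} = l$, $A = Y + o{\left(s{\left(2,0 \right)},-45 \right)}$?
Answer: $210$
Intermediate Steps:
$o{\left(f,K \right)} = 38 + f$
$Y = -196$
$A = -156$ ($A = -196 + \left(38 + 2\right) = -196 + 40 = -156$)
$L{\left(54 \right)} - A = 54 - -156 = 54 + 156 = 210$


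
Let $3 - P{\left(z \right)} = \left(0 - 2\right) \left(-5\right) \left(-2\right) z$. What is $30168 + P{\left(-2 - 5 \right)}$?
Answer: $30031$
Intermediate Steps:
$P{\left(z \right)} = 3 + 20 z$ ($P{\left(z \right)} = 3 - \left(0 - 2\right) \left(-5\right) \left(-2\right) z = 3 - \left(-2\right) \left(-5\right) \left(-2\right) z = 3 - 10 \left(-2\right) z = 3 - - 20 z = 3 + 20 z$)
$30168 + P{\left(-2 - 5 \right)} = 30168 + \left(3 + 20 \left(-2 - 5\right)\right) = 30168 + \left(3 + 20 \left(-7\right)\right) = 30168 + \left(3 - 140\right) = 30168 - 137 = 30031$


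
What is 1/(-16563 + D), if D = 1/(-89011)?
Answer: -89011/1474289194 ≈ -6.0376e-5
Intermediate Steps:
D = -1/89011 ≈ -1.1235e-5
1/(-16563 + D) = 1/(-16563 - 1/89011) = 1/(-1474289194/89011) = -89011/1474289194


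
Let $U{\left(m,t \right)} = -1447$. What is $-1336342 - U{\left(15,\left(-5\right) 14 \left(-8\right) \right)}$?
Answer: $-1334895$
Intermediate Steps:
$-1336342 - U{\left(15,\left(-5\right) 14 \left(-8\right) \right)} = -1336342 - -1447 = -1336342 + 1447 = -1334895$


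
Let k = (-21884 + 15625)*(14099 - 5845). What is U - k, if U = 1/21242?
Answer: 1097399658213/21242 ≈ 5.1662e+7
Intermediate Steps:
U = 1/21242 ≈ 4.7077e-5
k = -51661786 (k = -6259*8254 = -51661786)
U - k = 1/21242 - 1*(-51661786) = 1/21242 + 51661786 = 1097399658213/21242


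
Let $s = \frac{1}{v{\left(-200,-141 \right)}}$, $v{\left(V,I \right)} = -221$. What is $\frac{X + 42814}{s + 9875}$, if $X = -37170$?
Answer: $\frac{623662}{1091187} \approx 0.57154$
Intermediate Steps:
$s = - \frac{1}{221}$ ($s = \frac{1}{-221} = - \frac{1}{221} \approx -0.0045249$)
$\frac{X + 42814}{s + 9875} = \frac{-37170 + 42814}{- \frac{1}{221} + 9875} = \frac{5644}{\frac{2182374}{221}} = 5644 \cdot \frac{221}{2182374} = \frac{623662}{1091187}$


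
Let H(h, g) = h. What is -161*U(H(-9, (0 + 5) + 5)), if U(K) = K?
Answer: 1449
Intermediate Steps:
-161*U(H(-9, (0 + 5) + 5)) = -161*(-9) = 1449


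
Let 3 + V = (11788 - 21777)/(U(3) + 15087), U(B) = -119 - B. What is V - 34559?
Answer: -517230319/14965 ≈ -34563.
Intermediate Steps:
V = -54884/14965 (V = -3 + (11788 - 21777)/((-119 - 1*3) + 15087) = -3 - 9989/((-119 - 3) + 15087) = -3 - 9989/(-122 + 15087) = -3 - 9989/14965 = -54884/14965 ≈ -3.6675)
V - 34559 = -54884/14965 - 34559 = -517230319/14965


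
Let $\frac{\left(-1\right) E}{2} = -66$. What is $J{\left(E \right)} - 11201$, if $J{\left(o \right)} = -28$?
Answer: $-11229$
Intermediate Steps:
$E = 132$ ($E = \left(-2\right) \left(-66\right) = 132$)
$J{\left(E \right)} - 11201 = -28 - 11201 = -11229$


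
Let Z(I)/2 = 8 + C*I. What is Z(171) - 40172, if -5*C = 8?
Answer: -203516/5 ≈ -40703.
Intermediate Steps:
C = -8/5 (C = -1/5*8 = -8/5 ≈ -1.6000)
Z(I) = 16 - 16*I/5 (Z(I) = 2*(8 - 8*I/5) = 16 - 16*I/5)
Z(171) - 40172 = (16 - 16/5*171) - 40172 = (16 - 2736/5) - 40172 = -2656/5 - 40172 = -203516/5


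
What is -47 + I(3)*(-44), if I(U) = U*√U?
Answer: -47 - 132*√3 ≈ -275.63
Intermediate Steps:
I(U) = U^(3/2)
-47 + I(3)*(-44) = -47 + 3^(3/2)*(-44) = -47 + (3*√3)*(-44) = -47 - 132*√3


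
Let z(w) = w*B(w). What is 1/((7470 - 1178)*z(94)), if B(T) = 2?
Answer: 1/1182896 ≈ 8.4538e-7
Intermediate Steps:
z(w) = 2*w (z(w) = w*2 = 2*w)
1/((7470 - 1178)*z(94)) = 1/((7470 - 1178)*((2*94))) = 1/(6292*188) = (1/6292)*(1/188) = 1/1182896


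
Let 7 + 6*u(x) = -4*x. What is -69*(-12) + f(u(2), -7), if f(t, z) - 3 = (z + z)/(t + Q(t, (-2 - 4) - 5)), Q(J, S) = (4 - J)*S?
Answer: 30754/37 ≈ 831.19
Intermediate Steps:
Q(J, S) = S*(4 - J)
u(x) = -7/6 - 2*x/3 (u(x) = -7/6 + (-4*x)/6 = -7/6 - 2*x/3)
f(t, z) = 3 + 2*z/(-44 + 12*t) (f(t, z) = 3 + (z + z)/(t + ((-2 - 4) - 5)*(4 - t)) = 3 + (2*z)/(t + (-6 - 5)*(4 - t)) = 3 + (2*z)/(t - 11*(4 - t)) = 3 + (2*z)/(t + (-44 + 11*t)) = 3 + (2*z)/(-44 + 12*t) = 3 + 2*z/(-44 + 12*t))
-69*(-12) + f(u(2), -7) = -69*(-12) + (-66 - 7 + 18*(-7/6 - ⅔*2))/(2*(-11 + 3*(-7/6 - ⅔*2))) = 828 + (-66 - 7 + 18*(-7/6 - 4/3))/(2*(-11 + 3*(-7/6 - 4/3))) = 828 + (-66 - 7 + 18*(-5/2))/(2*(-11 + 3*(-5/2))) = 828 + (-66 - 7 - 45)/(2*(-11 - 15/2)) = 828 + (½)*(-118)/(-37/2) = 828 + (½)*(-2/37)*(-118) = 828 + 118/37 = 30754/37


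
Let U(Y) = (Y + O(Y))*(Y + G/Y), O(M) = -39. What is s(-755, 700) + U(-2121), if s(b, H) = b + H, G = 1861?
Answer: 3240322555/707 ≈ 4.5832e+6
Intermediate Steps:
U(Y) = (-39 + Y)*(Y + 1861/Y) (U(Y) = (Y - 39)*(Y + 1861/Y) = (-39 + Y)*(Y + 1861/Y))
s(b, H) = H + b
s(-755, 700) + U(-2121) = (700 - 755) + (1861 + (-2121)² - 72579/(-2121) - 39*(-2121)) = -55 + (1861 + 4498641 - 72579*(-1/2121) + 82719) = -55 + (1861 + 4498641 + 24193/707 + 82719) = -55 + 3240361440/707 = 3240322555/707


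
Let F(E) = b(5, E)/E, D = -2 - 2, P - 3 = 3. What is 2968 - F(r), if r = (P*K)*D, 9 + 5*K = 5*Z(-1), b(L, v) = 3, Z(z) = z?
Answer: 332411/112 ≈ 2968.0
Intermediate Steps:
P = 6 (P = 3 + 3 = 6)
D = -4
K = -14/5 (K = -9/5 + (5*(-1))/5 = -9/5 + (1/5)*(-5) = -9/5 - 1 = -14/5 ≈ -2.8000)
r = 336/5 (r = (6*(-14/5))*(-4) = -84/5*(-4) = 336/5 ≈ 67.200)
F(E) = 3/E
2968 - F(r) = 2968 - 3/336/5 = 2968 - 3*5/336 = 2968 - 1*5/112 = 2968 - 5/112 = 332411/112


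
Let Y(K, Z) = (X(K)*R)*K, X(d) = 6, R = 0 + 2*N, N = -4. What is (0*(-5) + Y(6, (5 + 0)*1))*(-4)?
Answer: 1152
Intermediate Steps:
R = -8 (R = 0 + 2*(-4) = 0 - 8 = -8)
Y(K, Z) = -48*K (Y(K, Z) = (6*(-8))*K = -48*K)
(0*(-5) + Y(6, (5 + 0)*1))*(-4) = (0*(-5) - 48*6)*(-4) = (0 - 288)*(-4) = -288*(-4) = 1152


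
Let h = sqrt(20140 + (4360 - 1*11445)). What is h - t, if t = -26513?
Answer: 26513 + sqrt(13055) ≈ 26627.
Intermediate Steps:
h = sqrt(13055) (h = sqrt(20140 + (4360 - 11445)) = sqrt(20140 - 7085) = sqrt(13055) ≈ 114.26)
h - t = sqrt(13055) - 1*(-26513) = sqrt(13055) + 26513 = 26513 + sqrt(13055)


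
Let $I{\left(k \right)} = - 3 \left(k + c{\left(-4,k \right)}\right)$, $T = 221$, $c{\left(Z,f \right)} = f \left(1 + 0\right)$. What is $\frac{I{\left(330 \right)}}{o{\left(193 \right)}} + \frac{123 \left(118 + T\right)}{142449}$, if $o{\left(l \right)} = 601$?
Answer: $- \frac{85663041}{28537283} \approx -3.0018$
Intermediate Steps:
$c{\left(Z,f \right)} = f$ ($c{\left(Z,f \right)} = f 1 = f$)
$I{\left(k \right)} = - 6 k$ ($I{\left(k \right)} = - 3 \left(k + k\right) = - 3 \cdot 2 k = - 6 k$)
$\frac{I{\left(330 \right)}}{o{\left(193 \right)}} + \frac{123 \left(118 + T\right)}{142449} = \frac{\left(-6\right) 330}{601} + \frac{123 \left(118 + 221\right)}{142449} = \left(-1980\right) \frac{1}{601} + 123 \cdot 339 \cdot \frac{1}{142449} = - \frac{1980}{601} + 41697 \cdot \frac{1}{142449} = - \frac{1980}{601} + \frac{13899}{47483} = - \frac{85663041}{28537283}$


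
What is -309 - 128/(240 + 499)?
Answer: -228479/739 ≈ -309.17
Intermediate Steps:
-309 - 128/(240 + 499) = -309 - 128/739 = -228479/739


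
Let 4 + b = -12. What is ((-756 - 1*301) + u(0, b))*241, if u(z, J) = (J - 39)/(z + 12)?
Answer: -3070099/12 ≈ -2.5584e+5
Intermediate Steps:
b = -16 (b = -4 - 12 = -16)
u(z, J) = (-39 + J)/(12 + z)
((-756 - 1*301) + u(0, b))*241 = ((-756 - 1*301) + (-39 - 16)/(12 + 0))*241 = ((-756 - 301) - 55/12)*241 = (-1057 + (1/12)*(-55))*241 = (-1057 - 55/12)*241 = -12739/12*241 = -3070099/12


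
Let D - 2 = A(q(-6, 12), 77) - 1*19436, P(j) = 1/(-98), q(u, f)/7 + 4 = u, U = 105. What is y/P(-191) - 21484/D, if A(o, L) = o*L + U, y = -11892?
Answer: 28807939588/24719 ≈ 1.1654e+6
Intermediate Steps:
q(u, f) = -28 + 7*u
A(o, L) = 105 + L*o (A(o, L) = o*L + 105 = L*o + 105 = 105 + L*o)
P(j) = -1/98
D = -24719 (D = 2 + ((105 + 77*(-28 + 7*(-6))) - 1*19436) = 2 + ((105 + 77*(-28 - 42)) - 19436) = 2 + ((105 + 77*(-70)) - 19436) = 2 + ((105 - 5390) - 19436) = 2 + (-5285 - 19436) = 2 - 24721 = -24719)
y/P(-191) - 21484/D = -11892/(-1/98) - 21484/(-24719) = -11892*(-98) - 21484*(-1/24719) = 1165416 + 21484/24719 = 28807939588/24719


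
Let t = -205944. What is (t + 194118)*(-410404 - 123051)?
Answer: 6308638830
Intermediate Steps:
(t + 194118)*(-410404 - 123051) = (-205944 + 194118)*(-410404 - 123051) = -11826*(-533455) = 6308638830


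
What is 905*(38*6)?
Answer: 206340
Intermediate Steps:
905*(38*6) = 905*228 = 206340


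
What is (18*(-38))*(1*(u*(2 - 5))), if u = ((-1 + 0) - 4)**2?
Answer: 51300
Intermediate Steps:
u = 25 (u = (-1 - 4)**2 = (-5)**2 = 25)
(18*(-38))*(1*(u*(2 - 5))) = (18*(-38))*(1*(25*(2 - 5))) = -684*25*(-3) = -684*(-75) = 51300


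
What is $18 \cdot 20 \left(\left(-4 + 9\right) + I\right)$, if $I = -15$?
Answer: $-3600$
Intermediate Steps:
$18 \cdot 20 \left(\left(-4 + 9\right) + I\right) = 18 \cdot 20 \left(\left(-4 + 9\right) - 15\right) = 360 \left(5 - 15\right) = 360 \left(-10\right) = -3600$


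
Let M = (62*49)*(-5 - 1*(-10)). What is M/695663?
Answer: 15190/695663 ≈ 0.021835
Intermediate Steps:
M = 15190 (M = 3038*(-5 + 10) = 3038*5 = 15190)
M/695663 = 15190/695663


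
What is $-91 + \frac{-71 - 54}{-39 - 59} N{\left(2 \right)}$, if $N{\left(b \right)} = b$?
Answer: $- \frac{4334}{49} \approx -88.449$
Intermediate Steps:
$-91 + \frac{-71 - 54}{-39 - 59} N{\left(2 \right)} = -91 + \frac{-71 - 54}{-39 - 59} \cdot 2 = -91 + - \frac{125}{-98} \cdot 2 = -91 + \left(-125\right) \left(- \frac{1}{98}\right) 2 = -91 + \frac{125}{98} \cdot 2 = -91 + \frac{125}{49} = - \frac{4334}{49}$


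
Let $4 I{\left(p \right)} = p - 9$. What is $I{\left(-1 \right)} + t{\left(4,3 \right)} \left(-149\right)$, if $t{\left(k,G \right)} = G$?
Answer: $- \frac{899}{2} \approx -449.5$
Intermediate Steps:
$I{\left(p \right)} = - \frac{9}{4} + \frac{p}{4}$ ($I{\left(p \right)} = \frac{p - 9}{4} = \frac{-9 + p}{4} = - \frac{9}{4} + \frac{p}{4}$)
$I{\left(-1 \right)} + t{\left(4,3 \right)} \left(-149\right) = \left(- \frac{9}{4} + \frac{1}{4} \left(-1\right)\right) + 3 \left(-149\right) = \left(- \frac{9}{4} - \frac{1}{4}\right) - 447 = - \frac{5}{2} - 447 = - \frac{899}{2}$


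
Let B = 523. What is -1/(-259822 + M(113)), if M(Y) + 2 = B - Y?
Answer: 1/259414 ≈ 3.8548e-6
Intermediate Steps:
M(Y) = 521 - Y (M(Y) = -2 + (523 - Y) = 521 - Y)
-1/(-259822 + M(113)) = -1/(-259822 + (521 - 1*113)) = -1/(-259822 + (521 - 113)) = -1/(-259822 + 408) = -1/(-259414) = -1*(-1/259414) = 1/259414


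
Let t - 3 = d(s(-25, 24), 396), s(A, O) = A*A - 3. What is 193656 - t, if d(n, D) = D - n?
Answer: 193879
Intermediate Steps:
s(A, O) = -3 + A² (s(A, O) = A² - 3 = -3 + A²)
t = -223 (t = 3 + (396 - (-3 + (-25)²)) = 3 + (396 - (-3 + 625)) = 3 + (396 - 1*622) = 3 + (396 - 622) = 3 - 226 = -223)
193656 - t = 193656 - 1*(-223) = 193656 + 223 = 193879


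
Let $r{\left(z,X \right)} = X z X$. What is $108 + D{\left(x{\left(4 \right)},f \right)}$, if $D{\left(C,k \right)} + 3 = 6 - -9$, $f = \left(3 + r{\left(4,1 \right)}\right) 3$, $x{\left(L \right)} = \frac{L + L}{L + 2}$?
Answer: $120$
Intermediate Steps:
$r{\left(z,X \right)} = z X^{2}$
$x{\left(L \right)} = \frac{2 L}{2 + L}$
$f = 21$ ($f = \left(3 + 4 \cdot 1^{2}\right) 3 = \left(3 + 4 \cdot 1\right) 3 = \left(3 + 4\right) 3 = 7 \cdot 3 = 21$)
$D{\left(C,k \right)} = 12$ ($D{\left(C,k \right)} = -3 + \left(6 - -9\right) = -3 + \left(6 + 9\right) = -3 + 15 = 12$)
$108 + D{\left(x{\left(4 \right)},f \right)} = 108 + 12 = 120$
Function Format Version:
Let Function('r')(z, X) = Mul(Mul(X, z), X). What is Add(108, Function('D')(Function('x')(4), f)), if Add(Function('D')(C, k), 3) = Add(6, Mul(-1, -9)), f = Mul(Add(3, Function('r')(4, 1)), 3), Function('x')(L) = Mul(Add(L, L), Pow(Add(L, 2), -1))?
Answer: 120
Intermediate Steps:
Function('r')(z, X) = Mul(z, Pow(X, 2))
Function('x')(L) = Mul(2, L, Pow(Add(2, L), -1)) (Function('x')(L) = Mul(Mul(2, L), Pow(Add(2, L), -1)) = Mul(2, L, Pow(Add(2, L), -1)))
f = 21 (f = Mul(Add(3, Mul(4, Pow(1, 2))), 3) = Mul(Add(3, Mul(4, 1)), 3) = Mul(Add(3, 4), 3) = Mul(7, 3) = 21)
Function('D')(C, k) = 12 (Function('D')(C, k) = Add(-3, Add(6, Mul(-1, -9))) = Add(-3, Add(6, 9)) = Add(-3, 15) = 12)
Add(108, Function('D')(Function('x')(4), f)) = Add(108, 12) = 120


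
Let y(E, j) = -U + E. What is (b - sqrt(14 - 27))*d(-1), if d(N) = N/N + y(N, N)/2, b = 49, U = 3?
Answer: -49 + I*sqrt(13) ≈ -49.0 + 3.6056*I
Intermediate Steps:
y(E, j) = -3 + E (y(E, j) = -1*3 + E = -3 + E)
d(N) = -1/2 + N/2 (d(N) = N/N + (-3 + N)/2 = 1 + (-3 + N)*(1/2) = 1 + (-3/2 + N/2) = -1/2 + N/2)
(b - sqrt(14 - 27))*d(-1) = (49 - sqrt(14 - 27))*(-1/2 + (1/2)*(-1)) = (49 - sqrt(-13))*(-1/2 - 1/2) = (49 - I*sqrt(13))*(-1) = -49 + I*sqrt(13)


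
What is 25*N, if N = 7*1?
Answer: 175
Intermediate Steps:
N = 7
25*N = 25*7 = 175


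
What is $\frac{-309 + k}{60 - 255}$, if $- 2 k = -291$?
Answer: $\frac{109}{130} \approx 0.83846$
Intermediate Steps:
$k = \frac{291}{2}$ ($k = \left(- \frac{1}{2}\right) \left(-291\right) = \frac{291}{2} \approx 145.5$)
$\frac{-309 + k}{60 - 255} = \frac{-309 + \frac{291}{2}}{60 - 255} = - \frac{327}{2 \left(-195\right)} = \left(- \frac{327}{2}\right) \left(- \frac{1}{195}\right) = \frac{109}{130}$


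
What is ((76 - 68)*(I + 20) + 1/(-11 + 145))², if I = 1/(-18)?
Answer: 37030459489/1454436 ≈ 25460.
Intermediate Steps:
I = -1/18 ≈ -0.055556
((76 - 68)*(I + 20) + 1/(-11 + 145))² = ((76 - 68)*(-1/18 + 20) + 1/(-11 + 145))² = (8*(359/18) + 1/134)² = (1436/9 + 1/134)² = (192433/1206)² = 37030459489/1454436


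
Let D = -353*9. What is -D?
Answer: 3177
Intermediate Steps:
D = -3177
-D = -1*(-3177) = 3177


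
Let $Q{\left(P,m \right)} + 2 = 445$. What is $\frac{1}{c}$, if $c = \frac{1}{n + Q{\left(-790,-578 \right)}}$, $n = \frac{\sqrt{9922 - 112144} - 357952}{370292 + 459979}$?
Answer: $\frac{367452101}{830271} + \frac{3 i \sqrt{1262}}{276757} \approx 442.57 + 0.00038508 i$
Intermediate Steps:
$Q{\left(P,m \right)} = 443$ ($Q{\left(P,m \right)} = -2 + 445 = 443$)
$n = - \frac{357952}{830271} + \frac{3 i \sqrt{1262}}{276757}$ ($n = \frac{\sqrt{-102222} - 357952}{830271} = \left(9 i \sqrt{1262} - 357952\right) \frac{1}{830271} = \left(-357952 + 9 i \sqrt{1262}\right) \frac{1}{830271} = - \frac{357952}{830271} + \frac{3 i \sqrt{1262}}{276757} \approx -0.43113 + 0.00038508 i$)
$c = \frac{1}{\frac{367452101}{830271} + \frac{3 i \sqrt{1262}}{276757}}$ ($c = \frac{1}{\left(- \frac{357952}{830271} + \frac{3 i \sqrt{1262}}{276757}\right) + 443} = \frac{1}{\frac{367452101}{830271} + \frac{3 i \sqrt{1262}}{276757}} \approx 0.0022595 - 2.0 \cdot 10^{-9} i$)
$\frac{1}{c} = \frac{1}{\frac{305084823349371}{135021046529416423} - \frac{7472439 i \sqrt{1262}}{135021046529416423}}$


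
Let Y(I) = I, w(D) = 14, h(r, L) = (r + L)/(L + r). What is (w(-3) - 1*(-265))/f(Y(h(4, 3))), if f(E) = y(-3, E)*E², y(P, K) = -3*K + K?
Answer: -279/2 ≈ -139.50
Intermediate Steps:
h(r, L) = 1 (h(r, L) = (L + r)/(L + r) = 1)
y(P, K) = -2*K
f(E) = -2*E³ (f(E) = (-2*E)*E² = -2*E³)
(w(-3) - 1*(-265))/f(Y(h(4, 3))) = (14 - 1*(-265))/((-2*1³)) = (14 + 265)/((-2*1)) = 279/(-2) = 279*(-½) = -279/2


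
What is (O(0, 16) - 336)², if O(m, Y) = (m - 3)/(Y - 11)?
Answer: 2832489/25 ≈ 1.1330e+5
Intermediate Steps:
O(m, Y) = (-3 + m)/(-11 + Y)
(O(0, 16) - 336)² = ((-3 + 0)/(-11 + 16) - 336)² = (-3/5 - 336)² = ((⅕)*(-3) - 336)² = (-⅗ - 336)² = (-1683/5)² = 2832489/25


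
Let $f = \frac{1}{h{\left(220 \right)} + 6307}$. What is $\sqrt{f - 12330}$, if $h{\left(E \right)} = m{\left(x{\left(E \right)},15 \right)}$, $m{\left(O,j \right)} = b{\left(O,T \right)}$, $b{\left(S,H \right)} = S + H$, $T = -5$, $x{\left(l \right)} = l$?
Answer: $\frac{i \sqrt{524474841198}}{6522} \approx 111.04 i$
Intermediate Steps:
$b{\left(S,H \right)} = H + S$
$m{\left(O,j \right)} = -5 + O$
$h{\left(E \right)} = -5 + E$
$f = \frac{1}{6522}$ ($f = \frac{1}{\left(-5 + 220\right) + 6307} = \frac{1}{215 + 6307} = \frac{1}{6522} \approx 0.00015333$)
$\sqrt{f - 12330} = \sqrt{\frac{1}{6522} - 12330} = \sqrt{- \frac{80416259}{6522}} = \frac{i \sqrt{524474841198}}{6522}$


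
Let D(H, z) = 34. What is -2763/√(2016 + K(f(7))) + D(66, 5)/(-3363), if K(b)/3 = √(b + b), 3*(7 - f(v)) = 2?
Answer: -34/3363 - 2763/√(2016 + √114) ≈ -61.385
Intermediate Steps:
f(v) = 19/3 (f(v) = 7 - ⅓*2 = 7 - ⅔ = 19/3)
K(b) = 3*√2*√b (K(b) = 3*√(b + b) = 3*√(2*b) = 3*(√2*√b) = 3*√2*√b)
-2763/√(2016 + K(f(7))) + D(66, 5)/(-3363) = -2763/√(2016 + 3*√2*√(19/3)) + 34/(-3363) = -2763/√(2016 + 3*√2*(√57/3)) + 34*(-1/3363) = -2763/√(2016 + √114) - 34/3363 = -34/3363 - 2763/√(2016 + √114)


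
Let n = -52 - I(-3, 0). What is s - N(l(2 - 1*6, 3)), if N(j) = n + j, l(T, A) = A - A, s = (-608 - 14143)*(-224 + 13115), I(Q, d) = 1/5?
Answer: -950775444/5 ≈ -1.9016e+8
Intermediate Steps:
I(Q, d) = ⅕
s = -190155141 (s = -14751*12891 = -190155141)
n = -261/5 (n = -52 - 1*⅕ = -52 - ⅕ = -261/5 ≈ -52.200)
l(T, A) = 0
N(j) = -261/5 + j
s - N(l(2 - 1*6, 3)) = -190155141 - (-261/5 + 0) = -190155141 - 1*(-261/5) = -190155141 + 261/5 = -950775444/5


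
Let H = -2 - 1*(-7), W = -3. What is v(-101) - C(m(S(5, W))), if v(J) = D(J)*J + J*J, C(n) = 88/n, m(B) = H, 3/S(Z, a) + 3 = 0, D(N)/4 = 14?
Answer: 22637/5 ≈ 4527.4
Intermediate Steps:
D(N) = 56 (D(N) = 4*14 = 56)
S(Z, a) = -1 (S(Z, a) = 3/(-3 + 0) = 3/(-3) = 3*(-1/3) = -1)
H = 5 (H = -2 + 7 = 5)
m(B) = 5
v(J) = J**2 + 56*J (v(J) = 56*J + J*J = 56*J + J**2 = J**2 + 56*J)
v(-101) - C(m(S(5, W))) = -101*(56 - 101) - 88/5 = -101*(-45) - 88/5 = 4545 - 1*88/5 = 4545 - 88/5 = 22637/5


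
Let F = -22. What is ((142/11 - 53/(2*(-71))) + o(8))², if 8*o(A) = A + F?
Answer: 1297944729/9759376 ≈ 132.99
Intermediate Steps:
o(A) = -11/4 + A/8 (o(A) = (A - 22)/8 = (-22 + A)/8 = -11/4 + A/8)
((142/11 - 53/(2*(-71))) + o(8))² = ((142/11 - 53/(2*(-71))) + (-11/4 + (⅛)*8))² = ((142*(1/11) - 53/(-142)) + (-11/4 + 1))² = ((142/11 - 53*(-1/142)) - 7/4)² = ((142/11 + 53/142) - 7/4)² = (20747/1562 - 7/4)² = (36027/3124)² = 1297944729/9759376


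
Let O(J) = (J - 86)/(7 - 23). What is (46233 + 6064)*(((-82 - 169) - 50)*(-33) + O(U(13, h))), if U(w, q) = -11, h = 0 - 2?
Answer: 8316530425/16 ≈ 5.1978e+8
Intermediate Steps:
h = -2
O(J) = 43/8 - J/16 (O(J) = (-86 + J)/(-16) = (-86 + J)*(-1/16) = 43/8 - J/16)
(46233 + 6064)*(((-82 - 169) - 50)*(-33) + O(U(13, h))) = (46233 + 6064)*(((-82 - 169) - 50)*(-33) + (43/8 - 1/16*(-11))) = 52297*((-251 - 50)*(-33) + (43/8 + 11/16)) = 52297*(-301*(-33) + 97/16) = 52297*(9933 + 97/16) = 52297*(159025/16) = 8316530425/16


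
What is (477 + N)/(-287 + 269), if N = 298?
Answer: -775/18 ≈ -43.056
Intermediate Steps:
(477 + N)/(-287 + 269) = (477 + 298)/(-287 + 269) = 775/(-18) = 775*(-1/18) = -775/18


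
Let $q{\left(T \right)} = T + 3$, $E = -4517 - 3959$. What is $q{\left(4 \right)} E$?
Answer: $-59332$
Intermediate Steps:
$E = -8476$
$q{\left(T \right)} = 3 + T$
$q{\left(4 \right)} E = \left(3 + 4\right) \left(-8476\right) = 7 \left(-8476\right) = -59332$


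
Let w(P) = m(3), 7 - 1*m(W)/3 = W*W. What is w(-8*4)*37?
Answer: -222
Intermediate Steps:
m(W) = 21 - 3*W² (m(W) = 21 - 3*W*W = 21 - 3*W²)
w(P) = -6 (w(P) = 21 - 3*3² = 21 - 3*9 = 21 - 27 = -6)
w(-8*4)*37 = -6*37 = -222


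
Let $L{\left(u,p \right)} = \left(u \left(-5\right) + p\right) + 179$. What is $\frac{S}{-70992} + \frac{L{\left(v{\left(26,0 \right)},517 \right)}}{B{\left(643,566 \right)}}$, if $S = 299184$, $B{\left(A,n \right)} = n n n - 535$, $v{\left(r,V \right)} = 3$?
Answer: $- \frac{1130172542714}{268173701319} \approx -4.2143$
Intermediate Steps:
$B{\left(A,n \right)} = -535 + n^{3}$ ($B{\left(A,n \right)} = n^{2} n - 535 = n^{3} - 535 = -535 + n^{3}$)
$L{\left(u,p \right)} = 179 + p - 5 u$ ($L{\left(u,p \right)} = \left(- 5 u + p\right) + 179 = \left(p - 5 u\right) + 179 = 179 + p - 5 u$)
$\frac{S}{-70992} + \frac{L{\left(v{\left(26,0 \right)},517 \right)}}{B{\left(643,566 \right)}} = \frac{299184}{-70992} + \frac{179 + 517 - 15}{-535 + 566^{3}} = 299184 \left(- \frac{1}{70992}\right) + \frac{179 + 517 - 15}{-535 + 181321496} = - \frac{6233}{1479} + \frac{681}{181320961} = - \frac{1130172542714}{268173701319}$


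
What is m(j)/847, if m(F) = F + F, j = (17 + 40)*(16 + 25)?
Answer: 4674/847 ≈ 5.5183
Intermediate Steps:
j = 2337 (j = 57*41 = 2337)
m(F) = 2*F
m(j)/847 = (2*2337)/847 = 4674*(1/847) = 4674/847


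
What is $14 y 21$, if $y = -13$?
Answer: $-3822$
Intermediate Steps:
$14 y 21 = 14 \left(-13\right) 21 = \left(-182\right) 21 = -3822$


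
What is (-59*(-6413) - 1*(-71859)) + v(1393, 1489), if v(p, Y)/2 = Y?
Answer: 453204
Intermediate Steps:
v(p, Y) = 2*Y
(-59*(-6413) - 1*(-71859)) + v(1393, 1489) = (-59*(-6413) - 1*(-71859)) + 2*1489 = (378367 + 71859) + 2978 = 450226 + 2978 = 453204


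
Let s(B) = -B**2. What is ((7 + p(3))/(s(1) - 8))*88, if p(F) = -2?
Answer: -440/9 ≈ -48.889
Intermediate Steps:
((7 + p(3))/(s(1) - 8))*88 = ((7 - 2)/(-1*1**2 - 8))*88 = (5/(-1*1 - 8))*88 = (5/(-1 - 8))*88 = (5/(-9))*88 = (5*(-1/9))*88 = -5/9*88 = -440/9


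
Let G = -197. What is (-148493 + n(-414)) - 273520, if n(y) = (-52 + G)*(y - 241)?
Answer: -258918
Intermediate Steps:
n(y) = 60009 - 249*y (n(y) = (-52 - 197)*(y - 241) = -249*(-241 + y) = 60009 - 249*y)
(-148493 + n(-414)) - 273520 = (-148493 + (60009 - 249*(-414))) - 273520 = (-148493 + (60009 + 103086)) - 273520 = (-148493 + 163095) - 273520 = 14602 - 273520 = -258918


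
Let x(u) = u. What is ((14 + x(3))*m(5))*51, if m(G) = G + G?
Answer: 8670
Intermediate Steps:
m(G) = 2*G
((14 + x(3))*m(5))*51 = ((14 + 3)*(2*5))*51 = (17*10)*51 = 170*51 = 8670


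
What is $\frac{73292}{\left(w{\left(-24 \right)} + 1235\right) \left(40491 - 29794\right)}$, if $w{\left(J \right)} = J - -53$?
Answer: $\frac{18323}{3380252} \approx 0.0054206$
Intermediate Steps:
$w{\left(J \right)} = 53 + J$ ($w{\left(J \right)} = J + 53 = 53 + J$)
$\frac{73292}{\left(w{\left(-24 \right)} + 1235\right) \left(40491 - 29794\right)} = \frac{73292}{\left(\left(53 - 24\right) + 1235\right) \left(40491 - 29794\right)} = \frac{73292}{\left(29 + 1235\right) 10697} = \frac{73292}{1264 \cdot 10697} = \frac{73292}{13521008} = 73292 \cdot \frac{1}{13521008} = \frac{18323}{3380252}$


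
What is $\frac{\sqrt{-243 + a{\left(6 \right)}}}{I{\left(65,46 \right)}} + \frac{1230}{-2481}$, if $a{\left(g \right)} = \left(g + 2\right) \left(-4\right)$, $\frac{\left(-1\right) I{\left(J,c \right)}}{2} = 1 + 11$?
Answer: $- \frac{410}{827} - \frac{5 i \sqrt{11}}{24} \approx -0.49577 - 0.69096 i$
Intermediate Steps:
$I{\left(J,c \right)} = -24$ ($I{\left(J,c \right)} = - 2 \left(1 + 11\right) = \left(-2\right) 12 = -24$)
$a{\left(g \right)} = -8 - 4 g$ ($a{\left(g \right)} = \left(2 + g\right) \left(-4\right) = -8 - 4 g$)
$\frac{\sqrt{-243 + a{\left(6 \right)}}}{I{\left(65,46 \right)}} + \frac{1230}{-2481} = \frac{\sqrt{-243 - 32}}{-24} + \frac{1230}{-2481} = \sqrt{-243 - 32} \left(- \frac{1}{24}\right) + 1230 \left(- \frac{1}{2481}\right) = \sqrt{-243 - 32} \left(- \frac{1}{24}\right) - \frac{410}{827} = \sqrt{-275} \left(- \frac{1}{24}\right) - \frac{410}{827} = 5 i \sqrt{11} \left(- \frac{1}{24}\right) - \frac{410}{827} = - \frac{5 i \sqrt{11}}{24} - \frac{410}{827} = - \frac{410}{827} - \frac{5 i \sqrt{11}}{24}$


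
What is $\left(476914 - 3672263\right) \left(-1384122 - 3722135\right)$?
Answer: $16316273198693$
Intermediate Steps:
$\left(476914 - 3672263\right) \left(-1384122 - 3722135\right) = \left(-3195349\right) \left(-5106257\right) = 16316273198693$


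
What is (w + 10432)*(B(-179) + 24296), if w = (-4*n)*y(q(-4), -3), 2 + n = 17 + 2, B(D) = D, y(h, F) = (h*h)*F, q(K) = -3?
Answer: 295867356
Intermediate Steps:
y(h, F) = F*h**2 (y(h, F) = h**2*F = F*h**2)
n = 17 (n = -2 + (17 + 2) = -2 + 19 = 17)
w = 1836 (w = (-4*17)*(-3*(-3)**2) = -(-204)*9 = -68*(-27) = 1836)
(w + 10432)*(B(-179) + 24296) = (1836 + 10432)*(-179 + 24296) = 12268*24117 = 295867356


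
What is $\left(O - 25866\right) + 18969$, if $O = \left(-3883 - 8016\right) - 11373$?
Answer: $-30169$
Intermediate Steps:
$O = -23272$ ($O = -11899 - 11373 = -23272$)
$\left(O - 25866\right) + 18969 = \left(-23272 - 25866\right) + 18969 = -49138 + 18969 = -30169$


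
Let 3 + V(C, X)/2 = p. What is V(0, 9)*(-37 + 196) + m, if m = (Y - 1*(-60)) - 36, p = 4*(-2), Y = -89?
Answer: -3563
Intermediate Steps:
p = -8
V(C, X) = -22 (V(C, X) = -6 + 2*(-8) = -6 - 16 = -22)
m = -65 (m = (-89 - 1*(-60)) - 36 = (-89 + 60) - 36 = -29 - 36 = -65)
V(0, 9)*(-37 + 196) + m = -22*(-37 + 196) - 65 = -22*159 - 65 = -3498 - 65 = -3563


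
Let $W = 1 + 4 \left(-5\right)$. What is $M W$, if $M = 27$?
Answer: $-513$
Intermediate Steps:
$W = -19$ ($W = 1 - 20 = -19$)
$M W = 27 \left(-19\right) = -513$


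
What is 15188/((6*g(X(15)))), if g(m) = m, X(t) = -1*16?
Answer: -3797/24 ≈ -158.21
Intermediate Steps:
X(t) = -16
15188/((6*g(X(15)))) = 15188/((6*(-16))) = 15188/(-96) = 15188*(-1/96) = -3797/24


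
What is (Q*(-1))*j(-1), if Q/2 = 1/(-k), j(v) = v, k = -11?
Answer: 2/11 ≈ 0.18182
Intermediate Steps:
Q = 2/11 (Q = 2/((-1*(-11))) = 2/11 ≈ 0.18182)
(Q*(-1))*j(-1) = ((2/11)*(-1))*(-1) = -2/11*(-1) = 2/11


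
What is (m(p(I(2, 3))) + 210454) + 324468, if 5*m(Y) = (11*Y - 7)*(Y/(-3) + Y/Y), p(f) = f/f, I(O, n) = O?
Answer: 8023838/15 ≈ 5.3492e+5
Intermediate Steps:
p(f) = 1
m(Y) = (1 - Y/3)*(-7 + 11*Y)/5 (m(Y) = ((11*Y - 7)*(Y/(-3) + Y/Y))/5 = ((-7 + 11*Y)*(Y*(-1/3) + 1))/5 = ((-7 + 11*Y)*(-Y/3 + 1))/5 = ((-7 + 11*Y)*(1 - Y/3))/5 = ((1 - Y/3)*(-7 + 11*Y))/5 = (1 - Y/3)*(-7 + 11*Y)/5)
(m(p(I(2, 3))) + 210454) + 324468 = ((-7/5 - 11/15*1**2 + (8/3)*1) + 210454) + 324468 = ((-7/5 - 11/15*1 + 8/3) + 210454) + 324468 = ((-7/5 - 11/15 + 8/3) + 210454) + 324468 = (8/15 + 210454) + 324468 = 3156818/15 + 324468 = 8023838/15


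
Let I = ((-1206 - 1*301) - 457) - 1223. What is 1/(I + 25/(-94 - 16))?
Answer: -22/70119 ≈ -0.00031375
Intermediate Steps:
I = -3187 (I = ((-1206 - 301) - 457) - 1223 = (-1507 - 457) - 1223 = -1964 - 1223 = -3187)
1/(I + 25/(-94 - 16)) = 1/(-3187 + 25/(-94 - 16)) = 1/(-3187 + 25/(-110)) = 1/(-3187 - 1/110*25) = 1/(-3187 - 5/22) = 1/(-70119/22) = -22/70119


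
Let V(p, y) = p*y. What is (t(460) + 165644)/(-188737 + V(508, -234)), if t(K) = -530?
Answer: -165114/307609 ≈ -0.53677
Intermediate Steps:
(t(460) + 165644)/(-188737 + V(508, -234)) = (-530 + 165644)/(-188737 + 508*(-234)) = 165114/(-188737 - 118872) = 165114/(-307609) = 165114*(-1/307609) = -165114/307609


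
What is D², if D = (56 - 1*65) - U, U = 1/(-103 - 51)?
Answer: 1918225/23716 ≈ 80.883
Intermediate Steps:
U = -1/154 (U = 1/(-154) = -1/154 ≈ -0.0064935)
D = -1385/154 (D = (56 - 1*65) - 1*(-1/154) = (56 - 65) + 1/154 = -9 + 1/154 = -1385/154 ≈ -8.9935)
D² = (-1385/154)² = 1918225/23716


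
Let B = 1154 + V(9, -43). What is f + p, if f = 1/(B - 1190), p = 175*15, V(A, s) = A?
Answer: 70874/27 ≈ 2625.0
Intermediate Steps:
B = 1163 (B = 1154 + 9 = 1163)
p = 2625
f = -1/27 (f = 1/(1163 - 1190) = 1/(-27) = -1/27 ≈ -0.037037)
f + p = -1/27 + 2625 = 70874/27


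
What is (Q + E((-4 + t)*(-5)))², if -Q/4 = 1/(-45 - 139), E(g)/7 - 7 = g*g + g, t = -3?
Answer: 166443600625/2116 ≈ 7.8660e+7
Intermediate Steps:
E(g) = 49 + 7*g + 7*g² (E(g) = 49 + 7*(g*g + g) = 49 + 7*(g² + g) = 49 + 7*(g + g²) = 49 + (7*g + 7*g²) = 49 + 7*g + 7*g²)
Q = 1/46 (Q = -4/(-45 - 139) = -4/(-184) = -4*(-1/184) = 1/46 ≈ 0.021739)
(Q + E((-4 + t)*(-5)))² = (1/46 + (49 + 7*((-4 - 3)*(-5)) + 7*((-4 - 3)*(-5))²))² = (1/46 + (49 + 7*(-7*(-5)) + 7*(-7*(-5))²))² = (1/46 + (49 + 7*35 + 7*35²))² = (1/46 + (49 + 245 + 7*1225))² = (1/46 + (49 + 245 + 8575))² = (1/46 + 8869)² = (407975/46)² = 166443600625/2116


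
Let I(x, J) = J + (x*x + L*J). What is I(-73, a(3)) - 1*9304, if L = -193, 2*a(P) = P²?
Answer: -4839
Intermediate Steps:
a(P) = P²/2
I(x, J) = x² - 192*J (I(x, J) = J + (x*x - 193*J) = J + (x² - 193*J) = x² - 192*J)
I(-73, a(3)) - 1*9304 = ((-73)² - 96*3²) - 1*9304 = (5329 - 96*9) - 9304 = (5329 - 192*9/2) - 9304 = (5329 - 864) - 9304 = 4465 - 9304 = -4839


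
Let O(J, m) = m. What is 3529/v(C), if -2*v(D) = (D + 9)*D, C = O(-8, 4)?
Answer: -3529/26 ≈ -135.73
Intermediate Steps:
C = 4
v(D) = -D*(9 + D)/2 (v(D) = -(D + 9)*D/2 = -(9 + D)*D/2 = -D*(9 + D)/2)
3529/v(C) = 3529/((-1/2*4*(9 + 4))) = 3529/((-1/2*4*13)) = 3529/(-26) = 3529*(-1/26) = -3529/26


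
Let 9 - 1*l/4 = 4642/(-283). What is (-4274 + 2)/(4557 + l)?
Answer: -1208976/1318387 ≈ -0.91701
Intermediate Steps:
l = 28756/283 (l = 36 - 18568/(-283) = 36 - 18568*(-1)/283 = 36 - 4*(-4642/283) = 36 + 18568/283 = 28756/283 ≈ 101.61)
(-4274 + 2)/(4557 + l) = (-4274 + 2)/(4557 + 28756/283) = -4272/1318387/283 = -4272*283/1318387 = -1208976/1318387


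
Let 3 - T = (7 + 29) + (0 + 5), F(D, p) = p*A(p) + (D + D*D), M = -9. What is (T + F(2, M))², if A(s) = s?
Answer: 2401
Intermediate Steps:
F(D, p) = D + D² + p² (F(D, p) = p*p + (D + D*D) = p² + (D + D²) = D + D² + p²)
T = -38 (T = 3 - ((7 + 29) + (0 + 5)) = 3 - (36 + 5) = 3 - 1*41 = 3 - 41 = -38)
(T + F(2, M))² = (-38 + (2 + 2² + (-9)²))² = (-38 + (2 + 4 + 81))² = (-38 + 87)² = 49² = 2401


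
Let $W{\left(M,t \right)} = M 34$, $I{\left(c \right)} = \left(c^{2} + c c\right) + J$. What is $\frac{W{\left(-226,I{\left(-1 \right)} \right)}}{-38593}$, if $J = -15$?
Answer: $\frac{7684}{38593} \approx 0.1991$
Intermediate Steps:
$I{\left(c \right)} = -15 + 2 c^{2}$ ($I{\left(c \right)} = \left(c^{2} + c c\right) - 15 = \left(c^{2} + c^{2}\right) - 15 = 2 c^{2} - 15 = -15 + 2 c^{2}$)
$W{\left(M,t \right)} = 34 M$
$\frac{W{\left(-226,I{\left(-1 \right)} \right)}}{-38593} = \frac{34 \left(-226\right)}{-38593} = \left(-7684\right) \left(- \frac{1}{38593}\right) = \frac{7684}{38593}$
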